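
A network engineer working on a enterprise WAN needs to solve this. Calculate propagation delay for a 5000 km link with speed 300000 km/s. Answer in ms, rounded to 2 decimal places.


Given: distance = 5000 km, speed = 300000 km/s
Delay = distance / speed = 5000 / 300000 seconds
Delay in ms = 5000 * 1000 / 300000
Delay = 16.6667 ms
Rounded to 2 dp = 16.67 ms

16.67


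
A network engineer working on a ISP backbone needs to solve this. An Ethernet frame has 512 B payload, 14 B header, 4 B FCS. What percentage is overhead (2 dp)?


Given: payload = 512 B, header = 14 B, trailer = 4 B
Overhead bytes = header + trailer = 14 + 4 = 18
Total frame = payload + overhead = 512 + 18 = 530
Overhead % = 18 / 530 * 100 = 3.3962% -> 3.40% (2 dp)

3.40


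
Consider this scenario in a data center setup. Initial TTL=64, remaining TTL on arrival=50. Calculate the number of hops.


Given: initial TTL = 64, received TTL = 50
Hops = initial TTL - received TTL
Hops = 64 - 50 = 14

14


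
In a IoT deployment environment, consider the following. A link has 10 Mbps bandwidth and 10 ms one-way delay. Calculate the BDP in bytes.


Given: bandwidth = 10 Mbps, delay = 10 ms
BDP in bits = 10 * 10^6 * 10 / 1000
BDP in bits = 100000
BDP in bytes = 100000 / 8 = 12500

12500


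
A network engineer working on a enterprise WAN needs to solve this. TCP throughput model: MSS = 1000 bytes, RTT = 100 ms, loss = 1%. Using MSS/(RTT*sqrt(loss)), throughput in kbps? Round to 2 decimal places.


Given: MSS = 1000 bytes, RTT = 100 ms, loss = 1%
RTT in seconds = 100 / 1000 = 0.1
Loss rate = 1% = 0.01
sqrt(loss) = sqrt(0.01) = 0.1
Throughput (bytes/s) = 1000 / (0.1 * 0.1) = 100000.0000
Throughput (kbps) = 100000.0000 * 8 / 1000 = 800.000000 -> 800.00 kbps (2 dp)

800.00


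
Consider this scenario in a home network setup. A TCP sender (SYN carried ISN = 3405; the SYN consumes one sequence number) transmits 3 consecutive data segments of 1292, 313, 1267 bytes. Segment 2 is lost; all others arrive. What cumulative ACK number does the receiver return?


SYN uses sequence number 3405; first data byte = ISN + 1 = 3406.
Segment 1: SEQ = 3406, len = 1292 B, covers [3406, 4697]
Segment 2: SEQ = 4698, len = 313 B, covers [4698, 5010] [LOST]
Segment 3: SEQ = 5011, len = 1267 B, covers [5011, 6277]
In-order data received: bytes [3406, 4697] (segments 1..1).
Segment 2 missing -> gap begins at byte 4698; later segments buffered out of order.
Cumulative ACK = next expected in-order byte = 3406 + 1292 = 4698

4698


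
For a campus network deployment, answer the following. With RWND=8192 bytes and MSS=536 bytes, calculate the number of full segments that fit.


Given: RWND = 8192 bytes, MSS = 536 bytes
Full segments = floor(RWND / MSS)
Full segments = floor(8192 / 536)
Full segments = floor(15.2836) = 15

15


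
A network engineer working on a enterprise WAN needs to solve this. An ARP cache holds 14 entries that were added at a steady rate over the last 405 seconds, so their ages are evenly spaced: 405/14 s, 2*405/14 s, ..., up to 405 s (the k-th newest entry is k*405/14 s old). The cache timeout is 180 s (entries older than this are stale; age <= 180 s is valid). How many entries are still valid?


Ages are k * 405/14 s for k = 1..14 (spacing = 28.9286 s).
Entry k is valid iff k * 405/14 <= 180 iff k <= 14 * 180 / 405 = 6.2222
n_valid = floor(6.2222) = 6
(n_stale = 14 - 6 = 8)

6


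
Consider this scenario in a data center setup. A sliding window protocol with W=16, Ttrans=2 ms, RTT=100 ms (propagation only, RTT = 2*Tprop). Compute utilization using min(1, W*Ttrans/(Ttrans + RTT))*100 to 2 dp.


Given: W = 16, Ttrans = 2 ms, RTT = 100 ms (= 2 * Tprop, Tprop = 50 ms)
Cycle time = Ttrans + RTT = 2 + 100 = 102 ms (first packet sent until its ACK returns)
W * Ttrans = 16 * 2 = 32 ms of sending per cycle
W * Ttrans / (Ttrans + RTT) = 32 / 102 = 0.313725
U = min(1, 0.313725) = 0.313725
U% = 31.37%

31.37


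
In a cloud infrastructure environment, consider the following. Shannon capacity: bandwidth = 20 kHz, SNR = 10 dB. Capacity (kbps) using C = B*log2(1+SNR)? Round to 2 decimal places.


Given: B = 20 kHz, SNR = 10 dB
SNR linear = 10^(10/10) = 10
1 + SNR = 11
log2(11) = 3.4594316186
C = 20 * 1000 * 3.4594316186 = 69188.6324 bps
C = 69.188632 kbps -> 69.19 kbps (2 dp)

69.19


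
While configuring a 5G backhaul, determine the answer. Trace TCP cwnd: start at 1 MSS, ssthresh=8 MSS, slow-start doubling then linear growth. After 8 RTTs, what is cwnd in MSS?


RTT 0: cwnd = 1 MSS (initial)
RTT 1: cwnd = 2 MSS (slow start, doubled)
RTT 2: cwnd = 4 MSS (slow start, doubled)
RTT 3: cwnd = 8 MSS (slow start, doubled)
RTT 4: cwnd = 9 MSS (congestion avoidance, +1)
RTT 5: cwnd = 10 MSS (congestion avoidance, +1)
RTT 6: cwnd = 11 MSS (congestion avoidance, +1)
RTT 7: cwnd = 12 MSS (congestion avoidance, +1)
RTT 8: cwnd = 13 MSS (congestion avoidance, +1)

13


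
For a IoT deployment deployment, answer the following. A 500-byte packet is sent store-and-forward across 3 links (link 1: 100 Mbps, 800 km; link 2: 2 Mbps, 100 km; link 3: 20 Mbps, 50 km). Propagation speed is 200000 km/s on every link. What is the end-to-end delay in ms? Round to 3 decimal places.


Packet = 500 bytes = 4000 bits. Store-and-forward: sum (t_trans + t_prop) per link.
Link 1: t_trans = 4000/(100*10^6) s = 0.0400 ms; t_prop = 800/200000 s = 4.0000 ms; subtotal = 4.0400 ms
Link 2: t_trans = 4000/(2*10^6) s = 2.0000 ms; t_prop = 100/200000 s = 0.5000 ms; subtotal = 2.5000 ms
Link 3: t_trans = 4000/(20*10^6) s = 0.2000 ms; t_prop = 50/200000 s = 0.2500 ms; subtotal = 0.4500 ms
End-to-end = 4.0400 + 2.5000 + 0.4500 = 6.9900 ms -> 6.990 ms (3 dp)

6.990


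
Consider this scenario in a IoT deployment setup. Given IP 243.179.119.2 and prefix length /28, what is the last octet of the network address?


Given: IP = 243.179.119.2, prefix = /28
Subnet mask = 255.255.255.240
Last octet of IP: 2
Last octet of mask: 240
Network last octet = 2 AND 240 = 0

0


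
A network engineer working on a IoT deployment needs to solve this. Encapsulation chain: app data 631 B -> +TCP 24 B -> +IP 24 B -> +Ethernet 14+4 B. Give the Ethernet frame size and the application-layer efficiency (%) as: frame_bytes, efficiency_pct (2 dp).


TCP segment = 631 + 24 = 655 B
IP packet = 655 + 24 = 679 B
Ethernet frame = 679 + 14 + 4 = 697 B
Efficiency = app / frame = 631 / 697 = 0.905308 = 90.5308% -> 90.53% (2 dp)

697, 90.53


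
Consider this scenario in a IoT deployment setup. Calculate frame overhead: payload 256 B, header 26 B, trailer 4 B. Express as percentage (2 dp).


Given: payload = 256 B, header = 26 B, trailer = 4 B
Overhead bytes = header + trailer = 26 + 4 = 30
Total frame = payload + overhead = 256 + 30 = 286
Overhead % = 30 / 286 * 100 = 10.4895% -> 10.49% (2 dp)

10.49


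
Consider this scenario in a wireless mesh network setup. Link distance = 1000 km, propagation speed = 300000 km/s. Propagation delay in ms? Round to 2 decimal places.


Given: distance = 1000 km, speed = 300000 km/s
Delay = distance / speed = 1000 / 300000 seconds
Delay in ms = 1000 * 1000 / 300000
Delay = 3.3333 ms
Rounded to 2 dp = 3.33 ms

3.33


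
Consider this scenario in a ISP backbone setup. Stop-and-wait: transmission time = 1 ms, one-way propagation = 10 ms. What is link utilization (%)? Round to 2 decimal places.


Given: Ttrans = 1 ms, Tprop = 10 ms
RTT = 2 * Tprop = 2 * 10 = 20 ms
U = Ttrans / (Ttrans + RTT)
U = 1 / (1 + 20)
U = 1 / 21 = 0.047619
U% = 4.76%

4.76


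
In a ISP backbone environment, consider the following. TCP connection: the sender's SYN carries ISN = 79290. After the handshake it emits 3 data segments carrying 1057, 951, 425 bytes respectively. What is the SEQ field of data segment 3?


The SYN occupies sequence number ISN = 79290, so the first data byte is ISN + 1 = 79291.
SEQ of data segment i = (ISN + 1) + sum of payload sizes of segments 1..i-1.
Segment 1: SEQ = 79291, payload = 1057 bytes
Segment 2: SEQ = 80348, payload = 951 bytes
Segment 3: SEQ = 81299, payload = 425 bytes
SEQ of segment 3 = 79291 + 1057 + 951 = 81299

81299


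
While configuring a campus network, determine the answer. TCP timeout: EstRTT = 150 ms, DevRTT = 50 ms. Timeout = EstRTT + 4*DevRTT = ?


Given: EstRTT = 150 ms, DevRTT = 50 ms
Timeout = EstRTT + 4 * DevRTT
4 * DevRTT = 4 * 50 = 200
Timeout = 150 + 200 = 350 ms

350


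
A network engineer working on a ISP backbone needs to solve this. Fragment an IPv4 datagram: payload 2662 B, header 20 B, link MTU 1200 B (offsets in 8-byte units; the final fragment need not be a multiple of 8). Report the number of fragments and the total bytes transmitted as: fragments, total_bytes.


Max data per non-final fragment = floor((MTU - header)/8)*8 = floor((1200 - 20)/8)*8 = floor(1180/8)*8 = 1176 B
Final fragment needs no 8-byte alignment: it can carry up to MTU - header = 1180 B
Non-final fragments needed = ceil((payload - 1180) / 1176) = ceil(1482/1176) = ceil(1.2602) = 2
Number of fragments = 2 + 1 = 3
Fragment sizes (data): 2 * 1176 B + 310 B (last, 310 <= 1180 OK)
Total bytes sent = payload + n_frags * header = 2662 + 3*20 = 2662 + 60 = 2722 B

3, 2722


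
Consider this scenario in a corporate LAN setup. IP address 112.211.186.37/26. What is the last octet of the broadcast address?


Given: IP = 112.211.186.37, prefix = /26
Host bits = 32 - 26 = 6
Network last octet = 37 AND mask = 0
Host part size = 2^6 - 1 = 63
Broadcast last octet = 0 OR 63 = 63

63


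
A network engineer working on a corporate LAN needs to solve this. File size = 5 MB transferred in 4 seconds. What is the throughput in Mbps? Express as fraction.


Given: file = 5 MB, time = 4 s
File in Mb = 5 * 8 = 40 Mb
Throughput = 40 / 4 Mbps
Throughput = 10 Mbps

10


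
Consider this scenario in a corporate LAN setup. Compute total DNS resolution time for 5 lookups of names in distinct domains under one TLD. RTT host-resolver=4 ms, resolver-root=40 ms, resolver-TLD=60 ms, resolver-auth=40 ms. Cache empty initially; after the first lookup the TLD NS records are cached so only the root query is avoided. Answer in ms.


Lookup 1 (cold cache): local + root + TLD + auth = 4 + 40 + 60 + 40 = 144 ms
Lookups 2..5 (TLD NS cached -> skip root; new domain -> still ask TLD and auth): local + TLD + auth = 4 + 60 + 40 = 104 ms each
Remaining 4 lookups: 4 * 104 = 416 ms
Total = 144 + 416 = 560 ms

560


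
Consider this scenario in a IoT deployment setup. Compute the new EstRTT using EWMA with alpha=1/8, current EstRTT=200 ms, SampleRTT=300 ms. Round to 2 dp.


Given: EstRTT = 200 ms, SampleRTT = 300 ms, alpha = 1/8
New EstRTT = (1 - alpha) * EstRTT + alpha * SampleRTT
(7/8) * 200 = 175
(1/8) * 300 = 37.5
New EstRTT = 175 + 37.5 = 212.5 ms -> 212.50 ms (2 dp)

212.50


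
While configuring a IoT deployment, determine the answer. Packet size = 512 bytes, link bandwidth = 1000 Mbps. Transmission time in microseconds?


Given: packet = 512 bytes, bandwidth = 1000 Mbps
Packet in bits = 512 * 8 = 4096 bits
Bandwidth = 1000 * 10^6 = 1000000000 bps
Time = 4096 / 1000000000 seconds
Time in us = 4096 * 10^6 / 1000000000 = 4.096

4.096


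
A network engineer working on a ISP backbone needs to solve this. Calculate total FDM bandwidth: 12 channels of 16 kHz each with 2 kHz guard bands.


Given: 12 channels, 16 kHz each, guard = 2 kHz
Channel bandwidth = 12 * 16 = 192 kHz
Guard bands = 11 gaps * 2 kHz = 22 kHz
Total = 192 + 22 = 214 kHz

214


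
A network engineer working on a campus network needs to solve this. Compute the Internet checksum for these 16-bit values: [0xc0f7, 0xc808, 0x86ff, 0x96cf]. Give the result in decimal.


Given words: [0xc0f7, 0xc808, 0x86ff, 0x96cf]
Step 1: Sum all words
Raw sum = 49399 + 51208 + 34559 + 38607 = 173773
Step 2: Fold carry: (42701 + 2) = 42703
One's complement = ~42703 & 0xFFFF = 22832

22832


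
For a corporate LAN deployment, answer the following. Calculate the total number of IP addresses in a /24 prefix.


Given: CIDR prefix /24
Host bits = 32 - 24 = 8
Total addresses = 2^8 = 256

256


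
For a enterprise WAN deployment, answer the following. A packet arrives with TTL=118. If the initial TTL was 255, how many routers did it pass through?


Given: initial TTL = 255, received TTL = 118
Hops = initial TTL - received TTL
Hops = 255 - 118 = 137

137


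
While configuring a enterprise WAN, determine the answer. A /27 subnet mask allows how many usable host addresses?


Given: subnet mask /27
Host bits = 32 - 27 = 5
Total addresses = 2^5 = 32
Usable hosts = 32 - 2 (network + broadcast) = 30

30


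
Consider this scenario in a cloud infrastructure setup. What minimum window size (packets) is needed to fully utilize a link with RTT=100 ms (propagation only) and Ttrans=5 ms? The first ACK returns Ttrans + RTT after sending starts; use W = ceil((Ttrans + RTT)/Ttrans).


Given: Ttrans = 5 ms, RTT = 100 ms (= 2 * Tprop, Tprop = 50 ms)
Time until first ACK returns = Ttrans + RTT = 5 + 100 = 105 ms
Need W * Ttrans >= Ttrans + RTT  ->  W >= (Ttrans + RTT) / Ttrans
(Ttrans + RTT) / Ttrans = 105 / 5 = 21
W_min = ceil(21) = 21

21


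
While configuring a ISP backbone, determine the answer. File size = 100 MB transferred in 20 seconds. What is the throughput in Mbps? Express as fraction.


Given: file = 100 MB, time = 20 s
File in Mb = 100 * 8 = 800 Mb
Throughput = 800 / 20 Mbps
Throughput = 40 Mbps

40


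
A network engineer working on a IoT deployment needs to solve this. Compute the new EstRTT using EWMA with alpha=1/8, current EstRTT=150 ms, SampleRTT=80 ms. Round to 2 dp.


Given: EstRTT = 150 ms, SampleRTT = 80 ms, alpha = 1/8
New EstRTT = (1 - alpha) * EstRTT + alpha * SampleRTT
(7/8) * 150 = 131.25
(1/8) * 80 = 10
New EstRTT = 131.25 + 10 = 141.25 ms -> 141.25 ms (2 dp)

141.25


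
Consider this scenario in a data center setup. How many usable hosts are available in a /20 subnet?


Given: subnet mask /20
Host bits = 32 - 20 = 12
Total addresses = 2^12 = 4096
Usable hosts = 4096 - 2 (network + broadcast) = 4094

4094


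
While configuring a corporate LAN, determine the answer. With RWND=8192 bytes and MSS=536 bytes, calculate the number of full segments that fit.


Given: RWND = 8192 bytes, MSS = 536 bytes
Full segments = floor(RWND / MSS)
Full segments = floor(8192 / 536)
Full segments = floor(15.2836) = 15

15


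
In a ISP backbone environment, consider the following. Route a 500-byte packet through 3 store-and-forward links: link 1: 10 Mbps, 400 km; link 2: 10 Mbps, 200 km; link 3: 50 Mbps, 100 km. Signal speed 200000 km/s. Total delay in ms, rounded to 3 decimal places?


Packet = 500 bytes = 4000 bits. Store-and-forward: sum (t_trans + t_prop) per link.
Link 1: t_trans = 4000/(10*10^6) s = 0.4000 ms; t_prop = 400/200000 s = 2.0000 ms; subtotal = 2.4000 ms
Link 2: t_trans = 4000/(10*10^6) s = 0.4000 ms; t_prop = 200/200000 s = 1.0000 ms; subtotal = 1.4000 ms
Link 3: t_trans = 4000/(50*10^6) s = 0.0800 ms; t_prop = 100/200000 s = 0.5000 ms; subtotal = 0.5800 ms
End-to-end = 2.4000 + 1.4000 + 0.5800 = 4.3800 ms -> 4.380 ms (3 dp)

4.380


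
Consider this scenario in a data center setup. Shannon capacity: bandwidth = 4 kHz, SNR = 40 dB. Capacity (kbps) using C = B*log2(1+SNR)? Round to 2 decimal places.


Given: B = 4 kHz, SNR = 40 dB
SNR linear = 10^(40/10) = 10000
1 + SNR = 10001
log2(10001) = 13.2878566418
C = 4 * 1000 * 13.2878566418 = 53151.4266 bps
C = 53.151427 kbps -> 53.15 kbps (2 dp)

53.15


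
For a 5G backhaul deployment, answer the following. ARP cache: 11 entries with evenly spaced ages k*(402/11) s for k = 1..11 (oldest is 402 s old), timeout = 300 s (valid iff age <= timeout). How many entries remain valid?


Ages are k * 402/11 s for k = 1..11 (spacing = 36.5455 s).
Entry k is valid iff k * 402/11 <= 300 iff k <= 11 * 300 / 402 = 8.2090
n_valid = floor(8.2090) = 8
(n_stale = 11 - 8 = 3)

8


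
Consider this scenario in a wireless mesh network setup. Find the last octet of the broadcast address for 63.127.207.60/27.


Given: IP = 63.127.207.60, prefix = /27
Host bits = 32 - 27 = 5
Network last octet = 60 AND mask = 32
Host part size = 2^5 - 1 = 31
Broadcast last octet = 32 OR 31 = 63

63


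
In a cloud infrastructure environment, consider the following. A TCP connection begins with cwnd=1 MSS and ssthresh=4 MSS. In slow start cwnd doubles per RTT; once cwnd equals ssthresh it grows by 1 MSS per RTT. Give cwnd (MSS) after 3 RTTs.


RTT 0: cwnd = 1 MSS (initial)
RTT 1: cwnd = 2 MSS (slow start, doubled)
RTT 2: cwnd = 4 MSS (slow start, doubled)
RTT 3: cwnd = 5 MSS (congestion avoidance, +1)

5


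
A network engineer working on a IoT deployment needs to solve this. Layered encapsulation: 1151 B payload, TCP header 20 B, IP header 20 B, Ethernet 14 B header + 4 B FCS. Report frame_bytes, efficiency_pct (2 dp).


TCP segment = 1151 + 20 = 1171 B
IP packet = 1171 + 20 = 1191 B
Ethernet frame = 1191 + 14 + 4 = 1209 B
Efficiency = app / frame = 1151 / 1209 = 0.952026 = 95.2026% -> 95.20% (2 dp)

1209, 95.20


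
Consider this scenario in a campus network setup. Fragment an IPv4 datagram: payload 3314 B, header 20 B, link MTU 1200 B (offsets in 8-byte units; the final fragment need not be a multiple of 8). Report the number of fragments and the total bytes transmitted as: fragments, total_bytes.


Max data per non-final fragment = floor((MTU - header)/8)*8 = floor((1200 - 20)/8)*8 = floor(1180/8)*8 = 1176 B
Final fragment needs no 8-byte alignment: it can carry up to MTU - header = 1180 B
Non-final fragments needed = ceil((payload - 1180) / 1176) = ceil(2134/1176) = ceil(1.8146) = 2
Number of fragments = 2 + 1 = 3
Fragment sizes (data): 2 * 1176 B + 962 B (last, 962 <= 1180 OK)
Total bytes sent = payload + n_frags * header = 3314 + 3*20 = 3314 + 60 = 3374 B

3, 3374


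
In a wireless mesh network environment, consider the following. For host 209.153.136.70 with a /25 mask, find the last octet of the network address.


Given: IP = 209.153.136.70, prefix = /25
Subnet mask = 255.255.255.128
Last octet of IP: 70
Last octet of mask: 128
Network last octet = 70 AND 128 = 0

0


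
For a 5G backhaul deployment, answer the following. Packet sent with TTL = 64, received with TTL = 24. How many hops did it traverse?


Given: initial TTL = 64, received TTL = 24
Hops = initial TTL - received TTL
Hops = 64 - 24 = 40

40


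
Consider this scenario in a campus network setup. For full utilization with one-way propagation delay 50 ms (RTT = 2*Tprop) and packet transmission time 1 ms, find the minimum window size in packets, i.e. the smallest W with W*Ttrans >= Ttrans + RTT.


Given: Ttrans = 1 ms, RTT = 100 ms (= 2 * Tprop, Tprop = 50 ms)
Time until first ACK returns = Ttrans + RTT = 1 + 100 = 101 ms
Need W * Ttrans >= Ttrans + RTT  ->  W >= (Ttrans + RTT) / Ttrans
(Ttrans + RTT) / Ttrans = 101 / 1 = 101
W_min = ceil(101) = 101

101


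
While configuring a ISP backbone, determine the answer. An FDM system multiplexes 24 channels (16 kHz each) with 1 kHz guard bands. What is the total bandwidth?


Given: 24 channels, 16 kHz each, guard = 1 kHz
Channel bandwidth = 24 * 16 = 384 kHz
Guard bands = 23 gaps * 1 kHz = 23 kHz
Total = 384 + 23 = 407 kHz

407


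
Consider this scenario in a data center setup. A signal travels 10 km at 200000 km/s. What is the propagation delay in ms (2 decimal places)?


Given: distance = 10 km, speed = 200000 km/s
Delay = distance / speed = 10 / 200000 seconds
Delay in ms = 10 * 1000 / 200000
Delay = 0.0500 ms
Rounded to 2 dp = 0.05 ms

0.05


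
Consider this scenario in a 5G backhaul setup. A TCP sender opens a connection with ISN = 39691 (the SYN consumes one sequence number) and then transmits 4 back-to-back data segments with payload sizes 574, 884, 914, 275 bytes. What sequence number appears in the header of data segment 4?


The SYN occupies sequence number ISN = 39691, so the first data byte is ISN + 1 = 39692.
SEQ of data segment i = (ISN + 1) + sum of payload sizes of segments 1..i-1.
Segment 1: SEQ = 39692, payload = 574 bytes
Segment 2: SEQ = 40266, payload = 884 bytes
Segment 3: SEQ = 41150, payload = 914 bytes
Segment 4: SEQ = 42064, payload = 275 bytes
SEQ of segment 4 = 39692 + 574 + 884 + 914 = 42064

42064


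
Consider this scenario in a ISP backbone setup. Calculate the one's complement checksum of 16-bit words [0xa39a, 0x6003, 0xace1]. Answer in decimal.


Given words: [0xa39a, 0x6003, 0xace1]
Step 1: Sum all words
Raw sum = 41882 + 24579 + 44257 = 110718
Step 2: Fold carry: (45182 + 1) = 45183
One's complement = ~45183 & 0xFFFF = 20352

20352


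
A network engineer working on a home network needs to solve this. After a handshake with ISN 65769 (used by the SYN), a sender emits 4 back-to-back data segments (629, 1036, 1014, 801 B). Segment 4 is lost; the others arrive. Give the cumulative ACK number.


SYN uses sequence number 65769; first data byte = ISN + 1 = 65770.
Segment 1: SEQ = 65770, len = 629 B, covers [65770, 66398]
Segment 2: SEQ = 66399, len = 1036 B, covers [66399, 67434]
Segment 3: SEQ = 67435, len = 1014 B, covers [67435, 68448]
Segment 4: SEQ = 68449, len = 801 B, covers [68449, 69249] [LOST]
In-order data received: bytes [65770, 68448] (segments 1..3).
Segment 4 missing -> gap begins at byte 68449.
Cumulative ACK = next expected in-order byte = 65770 + 629 + 1036 + 1014 = 68449

68449


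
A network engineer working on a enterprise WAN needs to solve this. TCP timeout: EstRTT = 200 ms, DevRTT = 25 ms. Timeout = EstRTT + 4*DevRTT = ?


Given: EstRTT = 200 ms, DevRTT = 25 ms
Timeout = EstRTT + 4 * DevRTT
4 * DevRTT = 4 * 25 = 100
Timeout = 200 + 100 = 300 ms

300


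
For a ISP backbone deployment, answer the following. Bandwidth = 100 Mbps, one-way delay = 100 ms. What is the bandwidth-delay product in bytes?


Given: bandwidth = 100 Mbps, delay = 100 ms
BDP in bits = 100 * 10^6 * 100 / 1000
BDP in bits = 10000000
BDP in bytes = 10000000 / 8 = 1250000

1250000


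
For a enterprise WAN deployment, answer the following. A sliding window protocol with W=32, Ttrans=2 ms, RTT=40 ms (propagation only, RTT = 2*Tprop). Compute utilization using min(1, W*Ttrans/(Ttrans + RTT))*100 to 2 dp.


Given: W = 32, Ttrans = 2 ms, RTT = 40 ms (= 2 * Tprop, Tprop = 20 ms)
Cycle time = Ttrans + RTT = 2 + 40 = 42 ms (first packet sent until its ACK returns)
W * Ttrans = 32 * 2 = 64 ms of sending per cycle
W * Ttrans / (Ttrans + RTT) = 64 / 42 = 1.523810
U = min(1, 1.523810) = 1.000000
U% = 100.00%

100.00


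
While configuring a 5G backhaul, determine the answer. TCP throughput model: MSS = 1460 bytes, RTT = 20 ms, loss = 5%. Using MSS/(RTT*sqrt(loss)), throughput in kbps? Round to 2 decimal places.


Given: MSS = 1460 bytes, RTT = 20 ms, loss = 5%
RTT in seconds = 20 / 1000 = 0.02
Loss rate = 5% = 0.05
sqrt(loss) = sqrt(0.05) = 0.223606797750
Throughput (bytes/s) = 1460 / (0.02 * 0.223606797750) = 326465.9247
Throughput (kbps) = 326465.9247 * 8 / 1000 = 2611.727398 -> 2611.73 kbps (2 dp)

2611.73


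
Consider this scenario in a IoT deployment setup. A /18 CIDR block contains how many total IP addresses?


Given: CIDR prefix /18
Host bits = 32 - 18 = 14
Total addresses = 2^14 = 16384

16384


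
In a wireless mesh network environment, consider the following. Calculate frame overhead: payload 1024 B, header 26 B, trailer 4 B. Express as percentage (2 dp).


Given: payload = 1024 B, header = 26 B, trailer = 4 B
Overhead bytes = header + trailer = 26 + 4 = 30
Total frame = payload + overhead = 1024 + 30 = 1054
Overhead % = 30 / 1054 * 100 = 2.8463% -> 2.85% (2 dp)

2.85


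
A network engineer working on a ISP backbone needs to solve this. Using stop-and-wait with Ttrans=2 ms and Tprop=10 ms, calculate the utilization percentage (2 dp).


Given: Ttrans = 2 ms, Tprop = 10 ms
RTT = 2 * Tprop = 2 * 10 = 20 ms
U = Ttrans / (Ttrans + RTT)
U = 2 / (2 + 20)
U = 2 / 22 = 0.090909
U% = 9.09%

9.09


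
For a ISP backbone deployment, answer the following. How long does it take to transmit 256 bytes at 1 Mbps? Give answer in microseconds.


Given: packet = 256 bytes, bandwidth = 1 Mbps
Packet in bits = 256 * 8 = 2048 bits
Bandwidth = 1 * 10^6 = 1000000 bps
Time = 2048 / 1000000 seconds
Time in us = 2048 * 10^6 / 1000000 = 2048

2048


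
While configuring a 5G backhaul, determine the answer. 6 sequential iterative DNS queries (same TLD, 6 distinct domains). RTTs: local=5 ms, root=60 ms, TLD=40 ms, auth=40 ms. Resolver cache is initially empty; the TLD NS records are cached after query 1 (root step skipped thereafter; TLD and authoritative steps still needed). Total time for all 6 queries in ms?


Lookup 1 (cold cache): local + root + TLD + auth = 5 + 60 + 40 + 40 = 145 ms
Lookups 2..6 (TLD NS cached -> skip root; new domain -> still ask TLD and auth): local + TLD + auth = 5 + 40 + 40 = 85 ms each
Remaining 5 lookups: 5 * 85 = 425 ms
Total = 145 + 425 = 570 ms

570


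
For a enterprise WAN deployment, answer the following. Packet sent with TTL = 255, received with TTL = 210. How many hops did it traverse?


Given: initial TTL = 255, received TTL = 210
Hops = initial TTL - received TTL
Hops = 255 - 210 = 45

45


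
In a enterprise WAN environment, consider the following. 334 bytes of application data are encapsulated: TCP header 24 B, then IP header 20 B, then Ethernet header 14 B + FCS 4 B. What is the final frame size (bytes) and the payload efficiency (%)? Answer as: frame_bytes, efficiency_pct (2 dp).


TCP segment = 334 + 24 = 358 B
IP packet = 358 + 20 = 378 B
Ethernet frame = 378 + 14 + 4 = 396 B
Efficiency = app / frame = 334 / 396 = 0.843434 = 84.3434% -> 84.34% (2 dp)

396, 84.34


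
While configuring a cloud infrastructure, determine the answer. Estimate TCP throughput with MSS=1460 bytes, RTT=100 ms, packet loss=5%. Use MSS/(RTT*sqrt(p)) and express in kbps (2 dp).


Given: MSS = 1460 bytes, RTT = 100 ms, loss = 5%
RTT in seconds = 100 / 1000 = 0.1
Loss rate = 5% = 0.05
sqrt(loss) = sqrt(0.05) = 0.223606797750
Throughput (bytes/s) = 1460 / (0.1 * 0.223606797750) = 65293.1849
Throughput (kbps) = 65293.1849 * 8 / 1000 = 522.345480 -> 522.35 kbps (2 dp)

522.35


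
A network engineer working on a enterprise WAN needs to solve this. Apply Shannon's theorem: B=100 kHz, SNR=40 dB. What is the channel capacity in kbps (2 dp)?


Given: B = 100 kHz, SNR = 40 dB
SNR linear = 10^(40/10) = 10000
1 + SNR = 10001
log2(10001) = 13.2878566418
C = 100 * 1000 * 13.2878566418 = 1328785.6642 bps
C = 1328.785664 kbps -> 1328.79 kbps (2 dp)

1328.79


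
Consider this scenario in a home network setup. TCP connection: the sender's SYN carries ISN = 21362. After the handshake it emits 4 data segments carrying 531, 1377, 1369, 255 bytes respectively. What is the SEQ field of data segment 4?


The SYN occupies sequence number ISN = 21362, so the first data byte is ISN + 1 = 21363.
SEQ of data segment i = (ISN + 1) + sum of payload sizes of segments 1..i-1.
Segment 1: SEQ = 21363, payload = 531 bytes
Segment 2: SEQ = 21894, payload = 1377 bytes
Segment 3: SEQ = 23271, payload = 1369 bytes
Segment 4: SEQ = 24640, payload = 255 bytes
SEQ of segment 4 = 21363 + 531 + 1377 + 1369 = 24640

24640


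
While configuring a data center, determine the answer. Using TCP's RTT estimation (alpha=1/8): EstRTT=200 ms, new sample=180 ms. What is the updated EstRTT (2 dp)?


Given: EstRTT = 200 ms, SampleRTT = 180 ms, alpha = 1/8
New EstRTT = (1 - alpha) * EstRTT + alpha * SampleRTT
(7/8) * 200 = 175
(1/8) * 180 = 22.5
New EstRTT = 175 + 22.5 = 197.5 ms -> 197.50 ms (2 dp)

197.50


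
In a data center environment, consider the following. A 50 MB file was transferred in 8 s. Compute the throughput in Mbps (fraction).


Given: file = 50 MB, time = 8 s
File in Mb = 50 * 8 = 400 Mb
Throughput = 400 / 8 Mbps
Throughput = 50 Mbps

50


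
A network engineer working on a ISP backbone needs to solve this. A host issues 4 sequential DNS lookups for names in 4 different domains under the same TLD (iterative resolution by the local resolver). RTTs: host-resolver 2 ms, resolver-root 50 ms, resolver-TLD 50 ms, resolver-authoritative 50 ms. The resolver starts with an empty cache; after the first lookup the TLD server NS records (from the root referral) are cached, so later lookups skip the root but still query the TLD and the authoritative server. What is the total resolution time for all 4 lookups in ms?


Lookup 1 (cold cache): local + root + TLD + auth = 2 + 50 + 50 + 50 = 152 ms
Lookups 2..4 (TLD NS cached -> skip root; new domain -> still ask TLD and auth): local + TLD + auth = 2 + 50 + 50 = 102 ms each
Remaining 3 lookups: 3 * 102 = 306 ms
Total = 152 + 306 = 458 ms

458


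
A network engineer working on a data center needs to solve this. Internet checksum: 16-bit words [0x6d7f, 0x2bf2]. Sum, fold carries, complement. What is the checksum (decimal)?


Given words: [0x6d7f, 0x2bf2]
Step 1: Sum all words
Raw sum = 28031 + 11250 = 39281
One's complement = ~39281 & 0xFFFF = 26254

26254


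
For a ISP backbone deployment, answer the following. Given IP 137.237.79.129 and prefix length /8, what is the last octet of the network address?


Given: IP = 137.237.79.129, prefix = /8
Subnet mask = 255.0.0.0
Last octet of IP: 129
Last octet of mask: 0
Network last octet = 129 AND 0 = 0

0


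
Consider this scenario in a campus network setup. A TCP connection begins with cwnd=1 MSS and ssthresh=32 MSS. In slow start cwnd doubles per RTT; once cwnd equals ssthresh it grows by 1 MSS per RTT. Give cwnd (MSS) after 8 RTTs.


RTT 0: cwnd = 1 MSS (initial)
RTT 1: cwnd = 2 MSS (slow start, doubled)
RTT 2: cwnd = 4 MSS (slow start, doubled)
RTT 3: cwnd = 8 MSS (slow start, doubled)
RTT 4: cwnd = 16 MSS (slow start, doubled)
RTT 5: cwnd = 32 MSS (slow start, doubled)
RTT 6: cwnd = 33 MSS (congestion avoidance, +1)
RTT 7: cwnd = 34 MSS (congestion avoidance, +1)
RTT 8: cwnd = 35 MSS (congestion avoidance, +1)

35


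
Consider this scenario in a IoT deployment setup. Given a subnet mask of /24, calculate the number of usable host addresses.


Given: subnet mask /24
Host bits = 32 - 24 = 8
Total addresses = 2^8 = 256
Usable hosts = 256 - 2 (network + broadcast) = 254

254


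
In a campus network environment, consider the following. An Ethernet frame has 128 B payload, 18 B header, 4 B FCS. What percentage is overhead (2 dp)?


Given: payload = 128 B, header = 18 B, trailer = 4 B
Overhead bytes = header + trailer = 18 + 4 = 22
Total frame = payload + overhead = 128 + 22 = 150
Overhead % = 22 / 150 * 100 = 14.6667% -> 14.67% (2 dp)

14.67


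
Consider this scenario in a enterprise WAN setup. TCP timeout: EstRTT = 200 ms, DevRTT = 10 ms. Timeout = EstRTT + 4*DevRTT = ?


Given: EstRTT = 200 ms, DevRTT = 10 ms
Timeout = EstRTT + 4 * DevRTT
4 * DevRTT = 4 * 10 = 40
Timeout = 200 + 40 = 240 ms

240


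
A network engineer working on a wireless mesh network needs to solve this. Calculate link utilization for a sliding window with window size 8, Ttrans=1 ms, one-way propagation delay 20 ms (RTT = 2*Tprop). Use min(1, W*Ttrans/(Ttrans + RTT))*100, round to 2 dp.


Given: W = 8, Ttrans = 1 ms, RTT = 40 ms (= 2 * Tprop, Tprop = 20 ms)
Cycle time = Ttrans + RTT = 1 + 40 = 41 ms (first packet sent until its ACK returns)
W * Ttrans = 8 * 1 = 8 ms of sending per cycle
W * Ttrans / (Ttrans + RTT) = 8 / 41 = 0.195122
U = min(1, 0.195122) = 0.195122
U% = 19.51%

19.51


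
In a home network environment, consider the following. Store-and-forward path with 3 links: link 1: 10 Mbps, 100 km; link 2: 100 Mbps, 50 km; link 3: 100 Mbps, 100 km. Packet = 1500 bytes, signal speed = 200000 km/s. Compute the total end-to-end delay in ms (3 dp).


Packet = 1500 bytes = 12000 bits. Store-and-forward: sum (t_trans + t_prop) per link.
Link 1: t_trans = 12000/(10*10^6) s = 1.2000 ms; t_prop = 100/200000 s = 0.5000 ms; subtotal = 1.7000 ms
Link 2: t_trans = 12000/(100*10^6) s = 0.1200 ms; t_prop = 50/200000 s = 0.2500 ms; subtotal = 0.3700 ms
Link 3: t_trans = 12000/(100*10^6) s = 0.1200 ms; t_prop = 100/200000 s = 0.5000 ms; subtotal = 0.6200 ms
End-to-end = 1.7000 + 0.3700 + 0.6200 = 2.6900 ms -> 2.690 ms (3 dp)

2.690


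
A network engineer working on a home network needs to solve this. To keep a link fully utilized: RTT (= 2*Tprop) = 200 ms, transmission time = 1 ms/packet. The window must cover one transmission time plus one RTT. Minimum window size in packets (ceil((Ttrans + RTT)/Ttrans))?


Given: Ttrans = 1 ms, RTT = 200 ms (= 2 * Tprop, Tprop = 100 ms)
Time until first ACK returns = Ttrans + RTT = 1 + 200 = 201 ms
Need W * Ttrans >= Ttrans + RTT  ->  W >= (Ttrans + RTT) / Ttrans
(Ttrans + RTT) / Ttrans = 201 / 1 = 201
W_min = ceil(201) = 201

201


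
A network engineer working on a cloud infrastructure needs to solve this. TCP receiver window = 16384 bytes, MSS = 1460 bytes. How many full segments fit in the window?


Given: RWND = 16384 bytes, MSS = 1460 bytes
Full segments = floor(RWND / MSS)
Full segments = floor(16384 / 1460)
Full segments = floor(11.2219) = 11

11


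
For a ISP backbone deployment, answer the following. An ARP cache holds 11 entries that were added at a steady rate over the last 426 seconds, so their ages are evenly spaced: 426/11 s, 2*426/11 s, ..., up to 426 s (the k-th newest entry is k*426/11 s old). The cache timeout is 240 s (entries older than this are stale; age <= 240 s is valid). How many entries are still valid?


Ages are k * 426/11 s for k = 1..11 (spacing = 38.7273 s).
Entry k is valid iff k * 426/11 <= 240 iff k <= 11 * 240 / 426 = 6.1972
n_valid = floor(6.1972) = 6
(n_stale = 11 - 6 = 5)

6


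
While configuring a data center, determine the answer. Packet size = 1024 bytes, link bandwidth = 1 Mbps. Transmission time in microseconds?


Given: packet = 1024 bytes, bandwidth = 1 Mbps
Packet in bits = 1024 * 8 = 8192 bits
Bandwidth = 1 * 10^6 = 1000000 bps
Time = 8192 / 1000000 seconds
Time in us = 8192 * 10^6 / 1000000 = 8192

8192


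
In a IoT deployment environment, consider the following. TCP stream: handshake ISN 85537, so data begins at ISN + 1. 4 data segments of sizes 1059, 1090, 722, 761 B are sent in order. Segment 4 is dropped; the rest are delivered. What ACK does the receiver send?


SYN uses sequence number 85537; first data byte = ISN + 1 = 85538.
Segment 1: SEQ = 85538, len = 1059 B, covers [85538, 86596]
Segment 2: SEQ = 86597, len = 1090 B, covers [86597, 87686]
Segment 3: SEQ = 87687, len = 722 B, covers [87687, 88408]
Segment 4: SEQ = 88409, len = 761 B, covers [88409, 89169] [LOST]
In-order data received: bytes [85538, 88408] (segments 1..3).
Segment 4 missing -> gap begins at byte 88409.
Cumulative ACK = next expected in-order byte = 85538 + 1059 + 1090 + 722 = 88409

88409


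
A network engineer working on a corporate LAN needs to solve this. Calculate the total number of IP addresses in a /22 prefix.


Given: CIDR prefix /22
Host bits = 32 - 22 = 10
Total addresses = 2^10 = 1024

1024


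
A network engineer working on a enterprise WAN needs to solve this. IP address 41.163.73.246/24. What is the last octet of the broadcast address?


Given: IP = 41.163.73.246, prefix = /24
Host bits = 32 - 24 = 8
Network last octet = 246 AND mask = 0
Host part size = 2^8 - 1 = 255
Broadcast last octet = 0 OR 255 = 255

255


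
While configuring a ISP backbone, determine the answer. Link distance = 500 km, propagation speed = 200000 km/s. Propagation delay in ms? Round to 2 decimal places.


Given: distance = 500 km, speed = 200000 km/s
Delay = distance / speed = 500 / 200000 seconds
Delay in ms = 500 * 1000 / 200000
Delay = 2.5000 ms
Rounded to 2 dp = 2.50 ms

2.50


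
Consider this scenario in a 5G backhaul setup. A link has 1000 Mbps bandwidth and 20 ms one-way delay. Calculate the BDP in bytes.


Given: bandwidth = 1000 Mbps, delay = 20 ms
BDP in bits = 1000 * 10^6 * 20 / 1000
BDP in bits = 20000000
BDP in bytes = 20000000 / 8 = 2500000

2500000


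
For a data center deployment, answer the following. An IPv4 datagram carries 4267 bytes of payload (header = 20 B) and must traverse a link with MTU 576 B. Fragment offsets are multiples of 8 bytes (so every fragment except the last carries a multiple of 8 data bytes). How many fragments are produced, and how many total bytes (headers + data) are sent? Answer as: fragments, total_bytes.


Max data per non-final fragment = floor((MTU - header)/8)*8 = floor((576 - 20)/8)*8 = floor(556/8)*8 = 552 B
Final fragment needs no 8-byte alignment: it can carry up to MTU - header = 556 B
Non-final fragments needed = ceil((payload - 556) / 552) = ceil(3711/552) = ceil(6.7228) = 7
Number of fragments = 7 + 1 = 8
Fragment sizes (data): 7 * 552 B + 403 B (last, 403 <= 556 OK)
Total bytes sent = payload + n_frags * header = 4267 + 8*20 = 4267 + 160 = 4427 B

8, 4427


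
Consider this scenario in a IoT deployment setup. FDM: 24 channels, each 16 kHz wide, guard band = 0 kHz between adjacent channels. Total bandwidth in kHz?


Given: 24 channels, 16 kHz each, guard = 0 kHz
Channel bandwidth = 24 * 16 = 384 kHz
Guard bands = 23 gaps * 0 kHz = 0 kHz
Total = 384 + 0 = 384 kHz

384


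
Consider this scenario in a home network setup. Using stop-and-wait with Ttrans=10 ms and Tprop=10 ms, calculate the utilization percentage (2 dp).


Given: Ttrans = 10 ms, Tprop = 10 ms
RTT = 2 * Tprop = 2 * 10 = 20 ms
U = Ttrans / (Ttrans + RTT)
U = 10 / (10 + 20)
U = 10 / 30 = 0.333333
U% = 33.33%

33.33


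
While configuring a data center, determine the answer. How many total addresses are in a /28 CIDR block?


Given: CIDR prefix /28
Host bits = 32 - 28 = 4
Total addresses = 2^4 = 16

16


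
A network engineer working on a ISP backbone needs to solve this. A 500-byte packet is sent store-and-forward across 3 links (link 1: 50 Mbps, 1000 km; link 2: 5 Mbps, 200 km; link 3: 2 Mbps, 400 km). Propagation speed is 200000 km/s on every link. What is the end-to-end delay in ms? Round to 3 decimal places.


Packet = 500 bytes = 4000 bits. Store-and-forward: sum (t_trans + t_prop) per link.
Link 1: t_trans = 4000/(50*10^6) s = 0.0800 ms; t_prop = 1000/200000 s = 5.0000 ms; subtotal = 5.0800 ms
Link 2: t_trans = 4000/(5*10^6) s = 0.8000 ms; t_prop = 200/200000 s = 1.0000 ms; subtotal = 1.8000 ms
Link 3: t_trans = 4000/(2*10^6) s = 2.0000 ms; t_prop = 400/200000 s = 2.0000 ms; subtotal = 4.0000 ms
End-to-end = 5.0800 + 1.8000 + 4.0000 = 10.8800 ms -> 10.880 ms (3 dp)

10.880


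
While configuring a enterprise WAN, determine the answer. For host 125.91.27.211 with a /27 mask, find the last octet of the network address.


Given: IP = 125.91.27.211, prefix = /27
Subnet mask = 255.255.255.224
Last octet of IP: 211
Last octet of mask: 224
Network last octet = 211 AND 224 = 192

192


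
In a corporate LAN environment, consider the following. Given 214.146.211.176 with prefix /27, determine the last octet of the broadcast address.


Given: IP = 214.146.211.176, prefix = /27
Host bits = 32 - 27 = 5
Network last octet = 176 AND mask = 160
Host part size = 2^5 - 1 = 31
Broadcast last octet = 160 OR 31 = 191

191


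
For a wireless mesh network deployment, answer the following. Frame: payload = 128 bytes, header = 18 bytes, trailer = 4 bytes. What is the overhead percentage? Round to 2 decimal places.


Given: payload = 128 B, header = 18 B, trailer = 4 B
Overhead bytes = header + trailer = 18 + 4 = 22
Total frame = payload + overhead = 128 + 22 = 150
Overhead % = 22 / 150 * 100 = 14.6667% -> 14.67% (2 dp)

14.67


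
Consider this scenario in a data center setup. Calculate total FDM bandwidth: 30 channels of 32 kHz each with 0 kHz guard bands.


Given: 30 channels, 32 kHz each, guard = 0 kHz
Channel bandwidth = 30 * 32 = 960 kHz
Guard bands = 29 gaps * 0 kHz = 0 kHz
Total = 960 + 0 = 960 kHz

960


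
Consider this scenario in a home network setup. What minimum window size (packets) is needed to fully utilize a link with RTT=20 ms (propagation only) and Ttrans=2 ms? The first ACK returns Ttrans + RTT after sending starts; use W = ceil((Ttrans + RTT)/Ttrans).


Given: Ttrans = 2 ms, RTT = 20 ms (= 2 * Tprop, Tprop = 10 ms)
Time until first ACK returns = Ttrans + RTT = 2 + 20 = 22 ms
Need W * Ttrans >= Ttrans + RTT  ->  W >= (Ttrans + RTT) / Ttrans
(Ttrans + RTT) / Ttrans = 22 / 2 = 11
W_min = ceil(11) = 11

11
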